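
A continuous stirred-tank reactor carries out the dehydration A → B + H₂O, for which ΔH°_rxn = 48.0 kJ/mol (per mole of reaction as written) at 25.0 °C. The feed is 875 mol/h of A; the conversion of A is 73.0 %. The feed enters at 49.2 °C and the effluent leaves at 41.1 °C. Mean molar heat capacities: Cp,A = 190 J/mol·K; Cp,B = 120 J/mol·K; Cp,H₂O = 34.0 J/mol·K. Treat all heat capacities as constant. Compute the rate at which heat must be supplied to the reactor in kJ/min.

Q_in = 482 kJ/min

Extent of reaction ξ = 0.730 × 875 = 638.75 mol/h
Reaction term: ξ·ΔH°_rxn = 638.75 × 48.0 = 30660 kJ/h
Sensible, feed 49.2→25 °C: -4023.3 kJ/h
Outlet flows (mol/h): A 236.25, B 638.75, H₂O 638.75
Sensible, products 25→41.1 °C: 2306.4 kJ/h
Q = ΔH = 28943 kJ/h = 8.0398 kW
Heat supplied = 482.39 kJ/min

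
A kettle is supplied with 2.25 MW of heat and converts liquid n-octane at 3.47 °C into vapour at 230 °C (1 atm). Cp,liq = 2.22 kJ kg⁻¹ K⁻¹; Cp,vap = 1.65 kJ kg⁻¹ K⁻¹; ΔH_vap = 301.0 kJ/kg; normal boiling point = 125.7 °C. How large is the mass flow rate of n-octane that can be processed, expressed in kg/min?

ṁ = 181 kg/min

Δh = 2.22×(125.7−3.47) + 301.0 + 1.65×(230−125.7) = 744.45 kJ/kg
Q = 2.25 MW = 2250 kJ/s = 135000 kJ/min
ṁ = Q/Δh = 135000 / 744.45 = 181.34 kg/min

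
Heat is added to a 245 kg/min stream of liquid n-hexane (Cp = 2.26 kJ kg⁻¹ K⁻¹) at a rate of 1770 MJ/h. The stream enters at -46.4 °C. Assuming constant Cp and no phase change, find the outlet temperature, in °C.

T_out = 6.88 °C

Q = 1770 MJ/h = 29500 kJ/min
ΔT = Q/(ṁ·Cp) = 29500/(245×2.26) = 53.278 K
T_out = -46.4 + 53.278 = 6.8779 °C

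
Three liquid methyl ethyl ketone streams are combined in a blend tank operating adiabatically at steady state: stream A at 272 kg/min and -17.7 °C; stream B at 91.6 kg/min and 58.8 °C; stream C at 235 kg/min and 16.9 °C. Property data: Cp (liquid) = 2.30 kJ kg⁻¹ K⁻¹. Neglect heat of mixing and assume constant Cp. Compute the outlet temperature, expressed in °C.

Energy balance with Q = 0: Σ ṁᵢCp,ᵢ(T_out − Tᵢ) = 0
T_out = Σ ṁᵢCp,ᵢTᵢ / Σ ṁᵢCp,ᵢ
      = 10449 / 1376.8 = 7.5897 °C

T_out = 7.59 °C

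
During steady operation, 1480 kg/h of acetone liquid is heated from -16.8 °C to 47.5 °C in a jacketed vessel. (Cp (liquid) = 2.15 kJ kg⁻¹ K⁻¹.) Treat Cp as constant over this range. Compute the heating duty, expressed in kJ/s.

Q = 56.8 kJ/s

Q = ṁ·Cp·ΔT = 1480 × 2.15 × (47.5 − -16.8) = 204600 kJ/h
Converting: 204600 / 3600 s = 56.834 kW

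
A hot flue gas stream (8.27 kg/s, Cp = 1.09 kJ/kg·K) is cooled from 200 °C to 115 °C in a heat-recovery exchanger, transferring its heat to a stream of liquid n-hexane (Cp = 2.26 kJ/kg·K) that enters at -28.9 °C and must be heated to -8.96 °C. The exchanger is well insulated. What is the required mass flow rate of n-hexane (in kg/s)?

ṁ_c = 17.0 kg/s

Heat released by hot stream: Q = 8.27 × 1.09 × (200 − 115) = 766.22 kJ/s
Energy balance on cold side (adiabatic exchanger): Q = ṁ_c·Cp_c·(T_c,out − T_c,in)
ṁ_c = 766.22 / [2.26 × (-8.96 − -28.9)] = 17.003 kg/s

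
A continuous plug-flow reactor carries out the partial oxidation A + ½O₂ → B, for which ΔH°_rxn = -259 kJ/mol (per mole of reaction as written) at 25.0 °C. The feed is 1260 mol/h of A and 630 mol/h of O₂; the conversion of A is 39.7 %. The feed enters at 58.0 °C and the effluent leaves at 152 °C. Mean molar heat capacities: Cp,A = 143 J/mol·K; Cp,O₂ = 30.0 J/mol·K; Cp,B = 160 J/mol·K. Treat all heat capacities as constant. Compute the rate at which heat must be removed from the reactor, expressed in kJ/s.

Extent of reaction ξ = 0.397 × 1260 = 500.22 mol/h
Reaction term: ξ·ΔH°_rxn = 500.22 × -259 = -129560 kJ/h
Sensible, feed 58.0→25 °C: -6569.6 kJ/h
Outlet flows (mol/h): A 759.78, O₂ 379.89, B 500.22
Sensible, products 25→152 °C: 25410 kJ/h
Q = ΔH = -110720 kJ/h = -30.755 kW
Heat removed = 30.755 kJ/s

Q_out = 30.8 kJ/s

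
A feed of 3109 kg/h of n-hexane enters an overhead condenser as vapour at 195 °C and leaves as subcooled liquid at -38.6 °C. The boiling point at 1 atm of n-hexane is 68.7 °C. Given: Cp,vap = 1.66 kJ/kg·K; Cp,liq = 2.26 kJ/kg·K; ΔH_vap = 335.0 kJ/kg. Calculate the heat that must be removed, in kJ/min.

vapour 195→68.7 °C: -209.66 kJ/kg
condensation at 68.7 °C: -335 kJ/kg
liquid 68.7→-38.6 °C: -242.5 kJ/kg
Δh = -209.66 + -335 + -242.5 = -787.16 kJ/kg
Q = ṁ·Δh = 3109 kg/h × -787.16 kJ/kg = -2.4473e+06 kJ/h
|Q| = 679.8 kW = 40788 kJ/min

Q_c = 40800 kJ/min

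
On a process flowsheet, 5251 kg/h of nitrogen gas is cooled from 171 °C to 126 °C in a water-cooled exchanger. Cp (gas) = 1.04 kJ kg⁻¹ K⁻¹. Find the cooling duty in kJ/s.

Q_c = 68.3 kJ/s

Q = ṁ·Cp·ΔT = 5251 × 1.04 × (126 − 171) = -245750 kJ/h
Converting: 245750 / 3600 s = 68.263 kW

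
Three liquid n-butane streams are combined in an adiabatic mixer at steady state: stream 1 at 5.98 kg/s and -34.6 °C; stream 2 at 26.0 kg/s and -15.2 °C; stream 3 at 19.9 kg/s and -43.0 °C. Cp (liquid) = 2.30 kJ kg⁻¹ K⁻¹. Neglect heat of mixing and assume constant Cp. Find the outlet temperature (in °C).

Energy balance with Q = 0: Σ ṁᵢCp,ᵢ(T_out − Tᵢ) = 0
Σ ṁᵢCp,ᵢTᵢ = 5.98×2.30×-34.6 + 26.0×2.30×-15.2 + 19.9×2.30×-43.0 = -3353
Σ ṁᵢCp,ᵢ = 5.98×2.30 + 26.0×2.30 + 19.9×2.30 = 119.32
T_out = -3353 / 119.32 = -28.1 °C

T_out = -28.1 °C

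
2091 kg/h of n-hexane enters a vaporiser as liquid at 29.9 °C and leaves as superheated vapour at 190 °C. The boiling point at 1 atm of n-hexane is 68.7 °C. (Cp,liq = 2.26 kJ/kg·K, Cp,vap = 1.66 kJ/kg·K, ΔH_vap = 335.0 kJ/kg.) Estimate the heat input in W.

liquid 29.9→68.7 °C: 87.688 kJ/kg
vaporisation at 68.7 °C: 335 kJ/kg
vapour 68.7→190 °C: 201.36 kJ/kg
Δh = 87.688 + 335 + 201.36 = 624.05 kJ/kg
Q = ṁ·Δh = 2091 kg/h × 624.05 kJ/kg = 1.3049e+06 kJ/h
|Q| = 362.47 kW = 362470 W

Q = 362000 W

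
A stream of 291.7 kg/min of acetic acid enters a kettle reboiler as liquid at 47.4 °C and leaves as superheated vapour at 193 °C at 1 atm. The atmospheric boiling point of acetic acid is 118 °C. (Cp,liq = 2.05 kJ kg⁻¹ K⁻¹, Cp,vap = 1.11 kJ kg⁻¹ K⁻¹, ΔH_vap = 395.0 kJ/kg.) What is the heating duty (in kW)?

Q = 3030 kW

liquid 47.4→118 °C: 144.73 kJ/kg
vaporisation at 118 °C: 395 kJ/kg
vapour 118→193 °C: 83.25 kJ/kg
Δh = 144.73 + 395 + 83.25 = 622.98 kJ/kg
Q = ṁ·Δh = 291.7 kg/min × 622.98 kJ/kg = 181720 kJ/min
|Q| = 3028.7 kW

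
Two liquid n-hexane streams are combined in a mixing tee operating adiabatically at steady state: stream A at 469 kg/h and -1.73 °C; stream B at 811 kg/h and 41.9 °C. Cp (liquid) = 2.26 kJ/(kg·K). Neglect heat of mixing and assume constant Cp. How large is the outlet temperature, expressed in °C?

T_out = 25.9 °C

No heat crosses the boundary, so H_out = H_in.
T_out = Σ ṁᵢCp,ᵢTᵢ / Σ ṁᵢCp,ᵢ
      = 74963 / 2892.8 = 25.914 °C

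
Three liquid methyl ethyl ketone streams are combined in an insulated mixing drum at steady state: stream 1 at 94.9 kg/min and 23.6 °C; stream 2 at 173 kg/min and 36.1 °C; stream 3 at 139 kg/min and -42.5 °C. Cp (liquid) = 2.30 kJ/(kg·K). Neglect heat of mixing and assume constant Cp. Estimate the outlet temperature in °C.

Adiabatic, steady state ⇒ Σ ṁᵢCp,ᵢ(T_out − Tᵢ) = 0
T_out = Σ ṁᵢCp,ᵢTᵢ / Σ ṁᵢCp,ᵢ
      = 5928.1 / 935.87 = 6.3343 °C

T_out = 6.33 °C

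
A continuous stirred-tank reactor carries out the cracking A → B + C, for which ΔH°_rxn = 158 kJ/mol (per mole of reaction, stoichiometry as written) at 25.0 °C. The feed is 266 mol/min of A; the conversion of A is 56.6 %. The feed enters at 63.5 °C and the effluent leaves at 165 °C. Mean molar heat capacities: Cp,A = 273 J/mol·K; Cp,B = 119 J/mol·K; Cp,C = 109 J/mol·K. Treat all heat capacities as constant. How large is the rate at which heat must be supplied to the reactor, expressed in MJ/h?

Q_in = 1810 MJ/h

Extent of reaction ξ = 0.566 × 266 = 150.56 mol/min
Reaction term: ξ·ΔH°_rxn = 150.56 × 158 = 23788 kJ/min
Sensible, feed 63.5→25 °C: -2795.8 kJ/min
Outlet flows (mol/min): A 115.44, B 150.56, C 150.56
Sensible, products 25→165 °C: 9218 kJ/min
Q = ΔH = 30210 kJ/min = 503.5 kW
Heat supplied = 1812.6 MJ/h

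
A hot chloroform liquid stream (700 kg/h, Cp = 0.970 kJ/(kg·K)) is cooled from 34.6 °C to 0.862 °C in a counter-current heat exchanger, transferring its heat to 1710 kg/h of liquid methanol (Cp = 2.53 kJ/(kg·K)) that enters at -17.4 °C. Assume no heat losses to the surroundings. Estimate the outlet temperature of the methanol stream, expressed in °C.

Heat released by hot stream: Q = 700 × 0.970 × (34.6 − 0.862) = 22908 kJ/h
Energy balance on cold side (adiabatic exchanger): Q = ṁ_c·Cp_c·(T_c,out − T_c,in)
T_c,out = -17.4 + 22908/(1710 × 2.53) = -12.105 °C

T_c,out = -12.1 °C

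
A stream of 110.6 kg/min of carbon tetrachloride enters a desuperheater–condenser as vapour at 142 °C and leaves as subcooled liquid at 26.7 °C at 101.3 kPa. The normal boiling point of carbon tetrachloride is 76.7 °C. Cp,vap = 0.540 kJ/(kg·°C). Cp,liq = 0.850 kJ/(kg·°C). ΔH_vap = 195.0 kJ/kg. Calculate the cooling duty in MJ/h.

vapour 142→76.7 °C: -35.262 kJ/kg
condensation at 76.7 °C: -195 kJ/kg
liquid 76.7→26.7 °C: -42.5 kJ/kg
Δh = -35.262 + -195 + -42.5 = -272.76 kJ/kg
Q = ṁ·Δh = 110.6 kg/min × -272.76 kJ/kg = -30167 kJ/min
|Q| = 502.79 kW = 1810 MJ/h

Q_c = 1810 MJ/h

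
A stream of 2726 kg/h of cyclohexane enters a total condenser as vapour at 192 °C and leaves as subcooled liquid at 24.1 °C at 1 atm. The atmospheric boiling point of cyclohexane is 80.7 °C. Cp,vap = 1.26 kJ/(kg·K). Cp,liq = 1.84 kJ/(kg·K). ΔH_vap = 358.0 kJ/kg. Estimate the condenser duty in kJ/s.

vapour 192→80.7 °C: -140.24 kJ/kg
condensation at 80.7 °C: -358 kJ/kg
liquid 80.7→24.1 °C: -104.14 kJ/kg
Δh = -140.24 + -358 + -104.14 = -602.38 kJ/kg
Q = ṁ·Δh = 2726 kg/h × -602.38 kJ/kg = -1.6421e+06 kJ/h
|Q| = 456.14 kW

Q_c = 456 kJ/s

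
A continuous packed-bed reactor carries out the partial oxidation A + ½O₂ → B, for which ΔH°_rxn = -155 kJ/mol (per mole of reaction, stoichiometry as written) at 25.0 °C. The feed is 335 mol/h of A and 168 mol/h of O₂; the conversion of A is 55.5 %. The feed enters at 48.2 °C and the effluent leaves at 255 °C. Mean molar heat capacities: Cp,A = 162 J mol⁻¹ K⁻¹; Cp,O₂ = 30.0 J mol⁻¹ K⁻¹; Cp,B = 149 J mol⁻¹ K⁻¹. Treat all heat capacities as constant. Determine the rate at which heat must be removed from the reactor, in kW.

Extent of reaction ξ = 0.555 × 335 = 185.93 mol/h
Reaction term: ξ·ΔH°_rxn = 185.93 × -155 = -28818 kJ/h
Sensible, feed 48.2→25 °C: -1376 kJ/h
Outlet flows (mol/h): A 149.07, O₂ 75.037, B 185.93
Sensible, products 25→255 °C: 12444 kJ/h
Q = ΔH = -17750 kJ/h = -4.9307 kW
Heat removed = 4.9307 kW

Q_out = 4.93 kW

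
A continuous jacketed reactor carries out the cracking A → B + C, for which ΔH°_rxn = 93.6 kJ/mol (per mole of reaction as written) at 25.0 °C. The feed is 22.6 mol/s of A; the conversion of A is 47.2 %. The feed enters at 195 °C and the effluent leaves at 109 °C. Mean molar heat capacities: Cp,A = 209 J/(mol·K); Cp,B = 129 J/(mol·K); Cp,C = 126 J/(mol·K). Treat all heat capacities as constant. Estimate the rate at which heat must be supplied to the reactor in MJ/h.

Q_in = 2280 MJ/h

Extent of reaction ξ = 0.472 × 22.6 = 10.667 mol/s
Reaction term: ξ·ΔH°_rxn = 10.667 × 93.6 = 998.45 kJ/s
Sensible, feed 195→25 °C: -802.98 kJ/s
Outlet flows (mol/s): A 11.933, B 10.667, C 10.667
Sensible, products 25→109 °C: 437.98 kJ/s
Q = ΔH = 633.46 kJ/s = 633.46 kW
Heat supplied = 2280.4 MJ/h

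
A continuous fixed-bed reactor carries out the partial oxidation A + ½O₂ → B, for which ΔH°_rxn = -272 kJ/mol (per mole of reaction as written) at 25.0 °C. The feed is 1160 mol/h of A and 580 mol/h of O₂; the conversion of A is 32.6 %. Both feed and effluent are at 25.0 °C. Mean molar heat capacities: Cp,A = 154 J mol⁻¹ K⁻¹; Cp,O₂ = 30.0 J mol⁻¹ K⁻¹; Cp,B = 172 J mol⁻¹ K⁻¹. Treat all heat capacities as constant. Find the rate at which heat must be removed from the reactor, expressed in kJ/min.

Extent of reaction ξ = 0.326 × 1160 = 378.16 mol/h
Reaction term: ξ·ΔH°_rxn = 378.16 × -272 = -102860 kJ/h
Q = ΔH = -102860 kJ/h = -28.572 kW
Heat removed = 1714.3 kJ/min

Q_out = 1710 kJ/min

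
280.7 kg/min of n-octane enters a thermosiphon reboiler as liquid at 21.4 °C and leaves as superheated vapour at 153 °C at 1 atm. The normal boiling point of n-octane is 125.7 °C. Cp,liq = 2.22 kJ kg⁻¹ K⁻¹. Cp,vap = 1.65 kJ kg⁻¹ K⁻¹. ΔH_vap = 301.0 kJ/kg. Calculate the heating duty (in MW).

liquid 21.4→125.7 °C: 231.55 kJ/kg
vaporisation at 125.7 °C: 301 kJ/kg
vapour 125.7→153 °C: 45.045 kJ/kg
Δh = 231.55 + 301 + 45.045 = 577.59 kJ/kg
Q = ṁ·Δh = 280.7 kg/min × 577.59 kJ/kg = 162130 kJ/min
|Q| = 2702.2 kW = 2.7022 MW

Q = 2.70 MW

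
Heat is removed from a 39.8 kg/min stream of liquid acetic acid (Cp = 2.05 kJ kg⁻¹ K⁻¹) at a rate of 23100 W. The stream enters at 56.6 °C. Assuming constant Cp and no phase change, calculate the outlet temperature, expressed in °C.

Q = 23100 W = 1386 kJ/min
ΔT = Q/(ṁ·Cp) = 1386/(39.8×2.05) = 16.987 K
T_out = 56.6 − 16.987 = 39.613 °C

T_out = 39.6 °C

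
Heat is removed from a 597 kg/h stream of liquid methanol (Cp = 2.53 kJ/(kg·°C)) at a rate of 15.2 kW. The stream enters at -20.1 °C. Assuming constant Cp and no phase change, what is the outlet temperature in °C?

T_out = -56.3 °C

Q = 15.2 kW = 54720 kJ/h
ΔT = Q/(ṁ·Cp) = 54720/(597×2.53) = 36.229 K
T_out = -20.1 − 36.229 = -56.329 °C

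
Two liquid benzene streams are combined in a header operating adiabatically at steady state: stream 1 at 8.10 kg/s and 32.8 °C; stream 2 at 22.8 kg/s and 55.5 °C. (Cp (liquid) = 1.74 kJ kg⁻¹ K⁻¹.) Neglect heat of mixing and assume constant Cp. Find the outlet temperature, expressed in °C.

T_out = 49.5 °C

Adiabatic, steady state ⇒ Σ ṁᵢCp,ᵢ(T_out − Tᵢ) = 0
Σ ṁᵢCp,ᵢTᵢ = 8.10×1.74×32.8 + 22.8×1.74×55.5 = 2664.1
Σ ṁᵢCp,ᵢ = 8.10×1.74 + 22.8×1.74 = 53.766
T_out = 2664.1 / 53.766 = 49.55 °C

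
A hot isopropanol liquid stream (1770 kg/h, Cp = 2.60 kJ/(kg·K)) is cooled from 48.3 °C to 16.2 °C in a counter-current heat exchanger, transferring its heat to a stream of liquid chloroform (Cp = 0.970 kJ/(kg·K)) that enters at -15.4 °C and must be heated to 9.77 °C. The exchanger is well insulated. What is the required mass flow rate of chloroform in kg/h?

Heat released by hot stream: Q = 1770 × 2.60 × (48.3 − 16.2) = 147720 kJ/h
Energy balance on cold side (adiabatic exchanger): Q = ṁ_c·Cp_c·(T_c,out − T_c,in)
ṁ_c = 147720 / [0.970 × (9.77 − -15.4)] = 6050.6 kg/h

ṁ_c = 6050 kg/h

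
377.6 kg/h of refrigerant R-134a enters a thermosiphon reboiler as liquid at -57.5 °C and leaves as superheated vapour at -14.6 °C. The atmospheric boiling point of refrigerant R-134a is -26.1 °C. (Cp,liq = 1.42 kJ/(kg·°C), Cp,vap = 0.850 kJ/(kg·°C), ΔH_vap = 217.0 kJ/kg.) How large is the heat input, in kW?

liquid -57.5→-26.1 °C: 44.588 kJ/kg
vaporisation at -26.1 °C: 217 kJ/kg
vapour -26.1→-14.6 °C: 9.775 kJ/kg
Δh = 44.588 + 217 + 9.775 = 271.36 kJ/kg
Q = ṁ·Δh = 377.6 kg/h × 271.36 kJ/kg = 102470 kJ/h
|Q| = 28.463 kW

Q = 28.5 kW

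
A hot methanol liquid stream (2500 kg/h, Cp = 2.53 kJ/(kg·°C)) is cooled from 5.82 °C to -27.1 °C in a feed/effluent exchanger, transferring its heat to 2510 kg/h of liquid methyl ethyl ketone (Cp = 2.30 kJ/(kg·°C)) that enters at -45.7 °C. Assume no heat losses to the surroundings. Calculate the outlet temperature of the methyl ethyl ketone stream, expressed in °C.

Heat released by hot stream: Q = 2500 × 2.53 × (5.82 − -27.1) = 208220 kJ/h
Energy balance on cold side (adiabatic exchanger): Q = ṁ_c·Cp_c·(T_c,out − T_c,in)
T_c,out = -45.7 + 208220/(2510 × 2.30) = -9.6323 °C

T_c,out = -9.63 °C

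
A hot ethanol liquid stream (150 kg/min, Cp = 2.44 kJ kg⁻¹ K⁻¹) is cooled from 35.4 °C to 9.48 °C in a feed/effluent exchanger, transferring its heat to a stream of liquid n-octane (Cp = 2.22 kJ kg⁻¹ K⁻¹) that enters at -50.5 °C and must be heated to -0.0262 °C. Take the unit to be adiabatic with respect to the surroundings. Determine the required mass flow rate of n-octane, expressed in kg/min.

ṁ_c = 84.7 kg/min

Heat released by hot stream: Q = 150 × 2.44 × (35.4 − 9.48) = 9486.7 kJ/min
Energy balance on cold side (adiabatic exchanger): Q = ṁ_c·Cp_c·(T_c,out − T_c,in)
ṁ_c = 9486.7 / [2.22 × (-0.0262 − -50.5)] = 84.664 kg/min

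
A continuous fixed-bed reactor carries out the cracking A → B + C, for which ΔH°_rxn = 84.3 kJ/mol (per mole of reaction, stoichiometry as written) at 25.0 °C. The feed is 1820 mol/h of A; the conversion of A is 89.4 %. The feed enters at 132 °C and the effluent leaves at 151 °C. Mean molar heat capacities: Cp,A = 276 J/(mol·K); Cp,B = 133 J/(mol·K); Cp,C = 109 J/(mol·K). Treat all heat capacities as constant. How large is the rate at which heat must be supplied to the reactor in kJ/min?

Extent of reaction ξ = 0.894 × 1820 = 1627.1 mol/h
Reaction term: ξ·ΔH°_rxn = 1627.1 × 84.3 = 137160 kJ/h
Sensible, feed 132→25 °C: -53748 kJ/h
Outlet flows (mol/h): A 192.92, B 1627.1, C 1627.1
Sensible, products 25→151 °C: 56322 kJ/h
Q = ΔH = 139740 kJ/h = 38.816 kW
Heat supplied = 2328.9 kJ/min

Q_in = 2330 kJ/min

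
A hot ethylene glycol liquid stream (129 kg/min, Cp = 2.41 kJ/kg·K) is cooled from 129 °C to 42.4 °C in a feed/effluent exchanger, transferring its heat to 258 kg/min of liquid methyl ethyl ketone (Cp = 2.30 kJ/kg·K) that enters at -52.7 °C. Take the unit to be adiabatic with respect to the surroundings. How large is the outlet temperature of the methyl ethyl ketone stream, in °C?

T_c,out = -7.33 °C

Heat released by hot stream: Q = 129 × 2.41 × (129 − 42.4) = 26923 kJ/min
Energy balance on cold side (adiabatic exchanger): Q = ṁ_c·Cp_c·(T_c,out − T_c,in)
T_c,out = -52.7 + 26923/(258 × 2.30) = -7.3291 °C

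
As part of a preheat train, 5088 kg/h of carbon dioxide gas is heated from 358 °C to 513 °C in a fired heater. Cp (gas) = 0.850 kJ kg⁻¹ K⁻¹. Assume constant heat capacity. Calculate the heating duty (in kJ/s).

Q = 186 kJ/s

Q = ṁ·Cp·ΔT = 5088 × 0.850 × (513 − 358) = 670340 kJ/h
Converting: 670340 / 3600 s = 186.21 kW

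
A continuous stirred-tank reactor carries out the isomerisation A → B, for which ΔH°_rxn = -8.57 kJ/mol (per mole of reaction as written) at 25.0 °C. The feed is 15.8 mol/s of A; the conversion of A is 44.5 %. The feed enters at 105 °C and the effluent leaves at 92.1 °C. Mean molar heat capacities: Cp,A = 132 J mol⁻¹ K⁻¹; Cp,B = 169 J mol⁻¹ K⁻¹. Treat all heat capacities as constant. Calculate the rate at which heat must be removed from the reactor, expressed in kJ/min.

Extent of reaction ξ = 0.445 × 15.8 = 7.031 mol/s
Reaction term: ξ·ΔH°_rxn = 7.031 × -8.57 = -60.256 kJ/s
Sensible, feed 105→25 °C: -166.85 kJ/s
Outlet flows (mol/s): A 8.769, B 7.031
Sensible, products 25→92.1 °C: 157.4 kJ/s
Q = ΔH = -69.704 kJ/s = -69.704 kW
Heat removed = 4182.2 kJ/min

Q_out = 4180 kJ/min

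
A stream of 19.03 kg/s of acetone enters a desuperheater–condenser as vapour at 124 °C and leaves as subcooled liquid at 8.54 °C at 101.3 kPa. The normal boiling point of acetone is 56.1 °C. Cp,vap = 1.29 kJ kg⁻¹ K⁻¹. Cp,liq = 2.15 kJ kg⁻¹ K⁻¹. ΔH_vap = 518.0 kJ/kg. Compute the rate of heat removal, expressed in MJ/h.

Q_c = 48500 MJ/h

vapour 124→56.1 °C: -87.591 kJ/kg
condensation at 56.1 °C: -518 kJ/kg
liquid 56.1→8.54 °C: -102.25 kJ/kg
Δh = -87.591 + -518 + -102.25 = -707.85 kJ/kg
Q = ṁ·Δh = 19.03 kg/s × -707.85 kJ/kg = -13470 kJ/s
|Q| = 13470 kW = 48493 MJ/h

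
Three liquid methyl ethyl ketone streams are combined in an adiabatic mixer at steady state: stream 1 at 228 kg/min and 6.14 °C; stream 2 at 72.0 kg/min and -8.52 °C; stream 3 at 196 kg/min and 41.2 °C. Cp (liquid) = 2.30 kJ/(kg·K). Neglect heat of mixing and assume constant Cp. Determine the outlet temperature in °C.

T_out = 17.9 °C

Adiabatic, steady state ⇒ Σ ṁᵢCp,ᵢ(T_out − Tᵢ) = 0
T_out = Σ ṁᵢCp,ᵢTᵢ / Σ ṁᵢCp,ᵢ
      = 20382 / 1140.8 = 17.866 °C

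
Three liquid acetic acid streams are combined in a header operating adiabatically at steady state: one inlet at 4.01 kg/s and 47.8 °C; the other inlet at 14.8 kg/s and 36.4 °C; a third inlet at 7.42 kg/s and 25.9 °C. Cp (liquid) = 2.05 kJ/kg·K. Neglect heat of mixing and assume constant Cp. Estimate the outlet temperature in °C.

No heat crosses the boundary, so H_out = H_in.
Σ ṁᵢCp,ᵢTᵢ = 4.01×2.05×47.8 + 14.8×2.05×36.4 + 7.42×2.05×25.9 = 1891.3
Σ ṁᵢCp,ᵢ = 4.01×2.05 + 14.8×2.05 + 7.42×2.05 = 53.771
T_out = 1891.3 / 53.771 = 35.173 °C

T_out = 35.2 °C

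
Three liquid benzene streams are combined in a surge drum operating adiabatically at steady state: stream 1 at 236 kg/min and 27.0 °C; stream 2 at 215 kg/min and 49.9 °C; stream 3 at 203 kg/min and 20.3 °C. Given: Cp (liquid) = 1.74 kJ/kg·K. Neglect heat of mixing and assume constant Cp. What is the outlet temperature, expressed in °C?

Energy balance with Q = 0: Σ ṁᵢCp,ᵢ(T_out − Tᵢ) = 0
T_out = Σ ṁᵢCp,ᵢTᵢ / Σ ṁᵢCp,ᵢ
      = 36925 / 1138 = 32.449 °C

T_out = 32.4 °C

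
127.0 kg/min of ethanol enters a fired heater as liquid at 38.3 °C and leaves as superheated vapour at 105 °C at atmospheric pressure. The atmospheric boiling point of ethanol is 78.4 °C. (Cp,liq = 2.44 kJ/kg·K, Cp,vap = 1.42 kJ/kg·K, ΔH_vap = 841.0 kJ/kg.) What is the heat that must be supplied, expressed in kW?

Q = 2070 kW

liquid 38.3→78.4 °C: 97.844 kJ/kg
vaporisation at 78.4 °C: 841 kJ/kg
vapour 78.4→105 °C: 37.772 kJ/kg
Δh = 97.844 + 841 + 37.772 = 976.62 kJ/kg
Q = ṁ·Δh = 127.0 kg/min × 976.62 kJ/kg = 124030 kJ/min
|Q| = 2067.2 kW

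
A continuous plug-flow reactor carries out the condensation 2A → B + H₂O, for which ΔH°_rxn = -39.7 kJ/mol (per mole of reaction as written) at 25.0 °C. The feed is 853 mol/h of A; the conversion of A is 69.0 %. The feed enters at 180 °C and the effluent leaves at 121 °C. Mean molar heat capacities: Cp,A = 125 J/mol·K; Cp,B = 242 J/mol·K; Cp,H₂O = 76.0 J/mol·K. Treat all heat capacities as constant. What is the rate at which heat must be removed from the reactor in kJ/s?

Extent of reaction ξ = 0.690 × 853 / 2 = 294.28 mol/h
Reaction term: ξ·ΔH°_rxn = 294.28 × -39.7 = -11683 kJ/h
Sensible, feed 180→25 °C: -16527 kJ/h
Outlet flows (mol/h): A 264.43, B 294.28, H₂O 294.28
Sensible, products 25→121 °C: 12157 kJ/h
Q = ΔH = -16053 kJ/h = -4.4591 kW
Heat removed = 4.4591 kJ/s

Q_out = 4.46 kJ/s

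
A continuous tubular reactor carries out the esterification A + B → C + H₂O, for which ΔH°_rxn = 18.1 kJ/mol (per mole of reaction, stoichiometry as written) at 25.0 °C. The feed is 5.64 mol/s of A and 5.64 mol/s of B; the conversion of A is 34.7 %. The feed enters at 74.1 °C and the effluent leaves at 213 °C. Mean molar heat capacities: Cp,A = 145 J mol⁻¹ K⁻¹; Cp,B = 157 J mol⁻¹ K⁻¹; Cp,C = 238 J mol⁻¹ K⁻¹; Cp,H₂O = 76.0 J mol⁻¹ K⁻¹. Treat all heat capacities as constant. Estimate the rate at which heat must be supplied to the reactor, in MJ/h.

Q_in = 995 MJ/h

Extent of reaction ξ = 0.347 × 5.64 = 1.9571 mol/s
Reaction term: ξ·ΔH°_rxn = 1.9571 × 18.1 = 35.423 kJ/s
Sensible, feed 74.1→25 °C: -83.631 kJ/s
Outlet flows (mol/s): A 3.6829, B 3.6829, C 1.9571, H₂O 1.9571
Sensible, products 25→213 °C: 324.63 kJ/s
Q = ΔH = 276.42 kJ/s = 276.42 kW
Heat supplied = 995.13 MJ/h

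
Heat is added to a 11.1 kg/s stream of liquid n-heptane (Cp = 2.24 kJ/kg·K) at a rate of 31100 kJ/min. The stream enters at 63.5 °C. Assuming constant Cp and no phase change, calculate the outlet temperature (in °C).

Q = 31100 kJ/min = 518.33 kJ/s
ΔT = Q/(ṁ·Cp) = 518.33/(11.1×2.24) = 20.847 K
T_out = 63.5 + 20.847 = 84.347 °C

T_out = 84.3 °C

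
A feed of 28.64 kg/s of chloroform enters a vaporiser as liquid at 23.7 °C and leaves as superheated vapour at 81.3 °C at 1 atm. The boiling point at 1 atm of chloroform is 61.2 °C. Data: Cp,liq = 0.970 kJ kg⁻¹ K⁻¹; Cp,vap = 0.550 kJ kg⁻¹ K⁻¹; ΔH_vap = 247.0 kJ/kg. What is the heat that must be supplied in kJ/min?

liquid 23.7→61.2 °C: 36.375 kJ/kg
vaporisation at 61.2 °C: 247 kJ/kg
vapour 61.2→81.3 °C: 11.055 kJ/kg
Δh = 36.375 + 247 + 11.055 = 294.43 kJ/kg
Q = ṁ·Δh = 28.64 kg/s × 294.43 kJ/kg = 8432.5 kJ/s
|Q| = 8432.5 kW = 505950 kJ/min

Q = 506000 kJ/min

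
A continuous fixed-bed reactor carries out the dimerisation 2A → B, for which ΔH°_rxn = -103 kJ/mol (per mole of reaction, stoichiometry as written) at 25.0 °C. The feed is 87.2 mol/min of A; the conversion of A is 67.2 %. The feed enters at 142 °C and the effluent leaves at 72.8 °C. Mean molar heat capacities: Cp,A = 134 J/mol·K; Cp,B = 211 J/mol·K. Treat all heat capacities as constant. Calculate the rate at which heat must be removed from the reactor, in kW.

Q_out = 65.1 kW

Extent of reaction ξ = 0.672 × 87.2 / 2 = 29.299 mol/min
Reaction term: ξ·ΔH°_rxn = 29.299 × -103 = -3017.8 kJ/min
Sensible, feed 142→25 °C: -1367.1 kJ/min
Outlet flows (mol/min): A 28.602, B 29.299
Sensible, products 25→72.8 °C: 478.7 kJ/min
Q = ΔH = -3906.2 kJ/min = -65.104 kW
Heat removed = 65.104 kW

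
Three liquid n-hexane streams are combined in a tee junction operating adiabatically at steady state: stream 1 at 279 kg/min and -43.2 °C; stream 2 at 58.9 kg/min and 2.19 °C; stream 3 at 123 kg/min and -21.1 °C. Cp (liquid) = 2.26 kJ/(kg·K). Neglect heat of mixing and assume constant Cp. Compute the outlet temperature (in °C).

T_out = -31.5 °C

Adiabatic, steady state ⇒ Σ ṁᵢCp,ᵢ(T_out − Tᵢ) = 0
T_out = Σ ṁᵢCp,ᵢTᵢ / Σ ṁᵢCp,ᵢ
      = -32813 / 1041.6 = -31.502 °C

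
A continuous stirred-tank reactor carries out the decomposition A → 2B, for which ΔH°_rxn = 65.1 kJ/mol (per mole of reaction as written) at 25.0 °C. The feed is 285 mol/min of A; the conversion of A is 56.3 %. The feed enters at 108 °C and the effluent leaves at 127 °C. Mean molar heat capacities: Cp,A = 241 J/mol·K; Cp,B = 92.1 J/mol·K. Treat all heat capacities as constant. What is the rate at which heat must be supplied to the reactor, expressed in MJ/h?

Q_in = 649 MJ/h

Extent of reaction ξ = 0.563 × 285 = 160.45 mol/min
Reaction term: ξ·ΔH°_rxn = 160.45 × 65.1 = 10446 kJ/min
Sensible, feed 108→25 °C: -5700.9 kJ/min
Outlet flows (mol/min): A 124.55, B 320.91
Sensible, products 25→127 °C: 6076.3 kJ/min
Q = ΔH = 10821 kJ/min = 180.35 kW
Heat supplied = 649.26 MJ/h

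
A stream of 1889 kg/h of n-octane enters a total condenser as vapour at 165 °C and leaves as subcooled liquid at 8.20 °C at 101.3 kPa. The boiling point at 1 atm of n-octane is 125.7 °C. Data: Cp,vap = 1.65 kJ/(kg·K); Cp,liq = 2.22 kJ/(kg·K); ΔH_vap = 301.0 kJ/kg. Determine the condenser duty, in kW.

vapour 165→125.7 °C: -64.845 kJ/kg
condensation at 125.7 °C: -301 kJ/kg
liquid 125.7→8.20 °C: -260.85 kJ/kg
Δh = -64.845 + -301 + -260.85 = -626.7 kJ/kg
Q = ṁ·Δh = 1889 kg/h × -626.7 kJ/kg = -1.1838e+06 kJ/h
|Q| = 328.84 kW

Q_c = 329 kW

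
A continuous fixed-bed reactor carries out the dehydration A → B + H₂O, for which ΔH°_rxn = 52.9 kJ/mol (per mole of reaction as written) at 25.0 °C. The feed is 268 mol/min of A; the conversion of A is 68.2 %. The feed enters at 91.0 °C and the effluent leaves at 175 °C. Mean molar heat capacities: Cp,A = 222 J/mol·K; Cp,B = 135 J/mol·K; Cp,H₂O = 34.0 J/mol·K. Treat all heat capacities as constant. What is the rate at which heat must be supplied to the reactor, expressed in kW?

Q_in = 220 kW

Extent of reaction ξ = 0.682 × 268 = 182.78 mol/min
Reaction term: ξ·ΔH°_rxn = 182.78 × 52.9 = 9668.9 kJ/min
Sensible, feed 91.0→25 °C: -3926.7 kJ/min
Outlet flows (mol/min): A 85.224, B 182.78, H₂O 182.78
Sensible, products 25→175 °C: 7471.3 kJ/min
Q = ΔH = 13213 kJ/min = 220.22 kW
Heat supplied = 220.22 kW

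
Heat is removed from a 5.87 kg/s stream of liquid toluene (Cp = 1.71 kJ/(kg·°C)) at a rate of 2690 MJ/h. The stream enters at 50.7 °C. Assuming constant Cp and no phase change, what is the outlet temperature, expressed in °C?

Q = 2690 MJ/h = 747.22 kJ/s
ΔT = Q/(ṁ·Cp) = 747.22/(5.87×1.71) = 74.442 K
T_out = 50.7 − 74.442 = -23.742 °C

T_out = -23.7 °C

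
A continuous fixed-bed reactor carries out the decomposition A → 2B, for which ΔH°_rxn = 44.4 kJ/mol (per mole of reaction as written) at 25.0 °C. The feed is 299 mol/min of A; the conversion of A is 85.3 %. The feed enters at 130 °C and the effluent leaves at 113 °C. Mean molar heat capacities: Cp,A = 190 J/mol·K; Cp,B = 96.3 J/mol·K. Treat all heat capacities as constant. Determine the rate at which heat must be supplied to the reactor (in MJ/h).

Q_in = 625 MJ/h

Extent of reaction ξ = 0.853 × 299 = 255.05 mol/min
Reaction term: ξ·ΔH°_rxn = 255.05 × 44.4 = 11324 kJ/min
Sensible, feed 130→25 °C: -5965.1 kJ/min
Outlet flows (mol/min): A 43.953, B 510.09
Sensible, products 25→113 °C: 5057.6 kJ/min
Q = ΔH = 10417 kJ/min = 173.61 kW
Heat supplied = 625 MJ/h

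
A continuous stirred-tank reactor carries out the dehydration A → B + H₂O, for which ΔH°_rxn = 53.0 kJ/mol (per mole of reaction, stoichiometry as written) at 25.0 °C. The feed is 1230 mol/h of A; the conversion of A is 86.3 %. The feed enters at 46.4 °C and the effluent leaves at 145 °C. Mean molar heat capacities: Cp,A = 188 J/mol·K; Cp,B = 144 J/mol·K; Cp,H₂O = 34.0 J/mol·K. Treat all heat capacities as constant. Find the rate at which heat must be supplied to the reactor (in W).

Q_in = 21600 W

Extent of reaction ξ = 0.863 × 1230 = 1061.5 mol/h
Reaction term: ξ·ΔH°_rxn = 1061.5 × 53.0 = 56259 kJ/h
Sensible, feed 46.4→25 °C: -4948.5 kJ/h
Outlet flows (mol/h): A 168.51, B 1061.5, H₂O 1061.5
Sensible, products 25→145 °C: 26475 kJ/h
Q = ΔH = 77785 kJ/h = 21.607 kW
Heat supplied = 21607 W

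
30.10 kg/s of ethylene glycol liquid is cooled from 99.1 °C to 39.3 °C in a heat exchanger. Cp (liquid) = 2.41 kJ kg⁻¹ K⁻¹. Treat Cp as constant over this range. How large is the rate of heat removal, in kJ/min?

Q = ṁ·Cp·ΔT = 30.10 × 2.41 × (39.3 − 99.1) = -4338 kJ/s
Cooling duty = 260280 kJ/min

Q_c = 260000 kJ/min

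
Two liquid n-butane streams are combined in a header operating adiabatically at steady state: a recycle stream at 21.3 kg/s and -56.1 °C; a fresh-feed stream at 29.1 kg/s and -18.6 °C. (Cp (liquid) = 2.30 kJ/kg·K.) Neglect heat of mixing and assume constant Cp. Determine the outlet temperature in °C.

T_out = -34.4 °C

Adiabatic, steady state ⇒ Σ ṁᵢCp,ᵢ(T_out − Tᵢ) = 0
Σ ṁᵢCp,ᵢTᵢ = 21.3×2.30×-56.1 + 29.1×2.30×-18.6 = -3993.2
Σ ṁᵢCp,ᵢ = 21.3×2.30 + 29.1×2.30 = 115.92
T_out = -3993.2 / 115.92 = -34.448 °C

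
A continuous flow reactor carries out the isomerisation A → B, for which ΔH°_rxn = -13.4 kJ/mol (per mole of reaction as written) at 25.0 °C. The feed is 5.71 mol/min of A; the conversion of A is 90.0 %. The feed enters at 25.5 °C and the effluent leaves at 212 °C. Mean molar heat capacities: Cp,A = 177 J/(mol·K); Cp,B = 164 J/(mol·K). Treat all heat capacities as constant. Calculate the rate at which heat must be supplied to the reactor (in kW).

Q_in = 1.79 kW

Extent of reaction ξ = 0.900 × 5.71 = 5.139 mol/min
Reaction term: ξ·ΔH°_rxn = 5.139 × -13.4 = -68.863 kJ/min
Sensible, feed 25.5→25 °C: -0.50533 kJ/min
Outlet flows (mol/min): A 0.571, B 5.139
Sensible, products 25→212 °C: 176.5 kJ/min
Q = ΔH = 107.13 kJ/min = 1.7856 kW
Heat supplied = 1.7856 kW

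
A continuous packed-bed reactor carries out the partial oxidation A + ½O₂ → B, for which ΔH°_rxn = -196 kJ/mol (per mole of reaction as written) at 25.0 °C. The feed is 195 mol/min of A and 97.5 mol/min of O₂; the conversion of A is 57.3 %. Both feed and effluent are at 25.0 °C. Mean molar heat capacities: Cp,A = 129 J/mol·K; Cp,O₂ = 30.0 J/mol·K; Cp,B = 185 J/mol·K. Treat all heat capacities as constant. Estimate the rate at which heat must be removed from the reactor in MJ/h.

Q_out = 1310 MJ/h

Extent of reaction ξ = 0.573 × 195 = 111.73 mol/min
Reaction term: ξ·ΔH°_rxn = 111.73 × -196 = -21900 kJ/min
Q = ΔH = -21900 kJ/min = -365 kW
Heat removed = 1314 MJ/h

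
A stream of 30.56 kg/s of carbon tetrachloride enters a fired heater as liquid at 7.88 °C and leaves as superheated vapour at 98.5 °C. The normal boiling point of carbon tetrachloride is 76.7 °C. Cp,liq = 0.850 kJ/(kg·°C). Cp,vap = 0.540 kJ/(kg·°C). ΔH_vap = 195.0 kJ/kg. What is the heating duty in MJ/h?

liquid 7.88→76.7 °C: 58.497 kJ/kg
vaporisation at 76.7 °C: 195 kJ/kg
vapour 76.7→98.5 °C: 11.772 kJ/kg
Δh = 58.497 + 195 + 11.772 = 265.27 kJ/kg
Q = ṁ·Δh = 30.56 kg/s × 265.27 kJ/kg = 8106.6 kJ/s
|Q| = 8106.6 kW = 29184 MJ/h

Q = 29200 MJ/h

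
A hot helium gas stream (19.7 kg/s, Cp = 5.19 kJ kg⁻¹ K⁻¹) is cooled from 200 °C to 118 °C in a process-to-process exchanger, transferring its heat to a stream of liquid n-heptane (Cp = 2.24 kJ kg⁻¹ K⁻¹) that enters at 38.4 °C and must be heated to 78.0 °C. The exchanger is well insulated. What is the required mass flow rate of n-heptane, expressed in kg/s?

Heat released by hot stream: Q = 19.7 × 5.19 × (200 − 118) = 8383.9 kJ/s
Energy balance on cold side (adiabatic exchanger): Q = ṁ_c·Cp_c·(T_c,out − T_c,in)
ṁ_c = 8383.9 / [2.24 × (78.0 − 38.4)] = 94.516 kg/s

ṁ_c = 94.5 kg/s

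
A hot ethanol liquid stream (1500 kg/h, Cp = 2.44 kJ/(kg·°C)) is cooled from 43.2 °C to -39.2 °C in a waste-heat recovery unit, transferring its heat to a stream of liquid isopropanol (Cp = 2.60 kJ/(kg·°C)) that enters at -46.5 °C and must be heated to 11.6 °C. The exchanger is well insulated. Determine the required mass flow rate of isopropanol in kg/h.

Heat released by hot stream: Q = 1500 × 2.44 × (43.2 − -39.2) = 301580 kJ/h
Energy balance on cold side (adiabatic exchanger): Q = ṁ_c·Cp_c·(T_c,out − T_c,in)
ṁ_c = 301580 / [2.60 × (11.6 − -46.5)] = 1996.5 kg/h

ṁ_c = 2000 kg/h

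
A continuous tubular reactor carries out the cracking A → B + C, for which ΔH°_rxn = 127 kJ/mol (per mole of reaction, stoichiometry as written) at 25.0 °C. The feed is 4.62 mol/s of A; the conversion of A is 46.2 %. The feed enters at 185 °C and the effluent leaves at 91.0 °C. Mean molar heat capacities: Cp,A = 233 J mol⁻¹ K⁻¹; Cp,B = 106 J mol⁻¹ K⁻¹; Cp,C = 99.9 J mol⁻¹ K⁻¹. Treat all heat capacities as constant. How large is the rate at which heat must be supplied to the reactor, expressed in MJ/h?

Q_in = 598 MJ/h

Extent of reaction ξ = 0.462 × 4.62 = 2.1344 mol/s
Reaction term: ξ·ΔH°_rxn = 2.1344 × 127 = 271.07 kJ/s
Sensible, feed 185→25 °C: -172.23 kJ/s
Outlet flows (mol/s): A 2.4856, B 2.1344, C 2.1344
Sensible, products 25→91.0 °C: 67.229 kJ/s
Q = ΔH = 166.07 kJ/s = 166.07 kW
Heat supplied = 597.85 MJ/h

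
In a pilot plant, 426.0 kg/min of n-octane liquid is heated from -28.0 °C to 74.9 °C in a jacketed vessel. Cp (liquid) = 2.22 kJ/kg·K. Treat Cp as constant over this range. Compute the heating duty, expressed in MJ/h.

Q = ṁ·Cp·ΔT = 426.0 × 2.22 × (74.9 − -28.0) = 97315 kJ/min
Converting: 97315 / 60 s = 1621.9 kW
Heating duty = 5838.9 MJ/h

Q = 5840 MJ/h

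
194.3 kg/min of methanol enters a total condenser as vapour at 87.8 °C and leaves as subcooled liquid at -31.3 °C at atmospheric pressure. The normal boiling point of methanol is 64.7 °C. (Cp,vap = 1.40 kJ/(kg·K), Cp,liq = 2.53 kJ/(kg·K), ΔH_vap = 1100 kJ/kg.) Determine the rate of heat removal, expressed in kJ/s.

vapour 87.8→64.7 °C: -32.34 kJ/kg
condensation at 64.7 °C: -1100 kJ/kg
liquid 64.7→-31.3 °C: -242.88 kJ/kg
Δh = -32.34 + -1100 + -242.88 = -1375.2 kJ/kg
Q = ṁ·Δh = 194.3 kg/min × -1375.2 kJ/kg = -267210 kJ/min
|Q| = 4453.4 kW

Q_c = 4450 kJ/s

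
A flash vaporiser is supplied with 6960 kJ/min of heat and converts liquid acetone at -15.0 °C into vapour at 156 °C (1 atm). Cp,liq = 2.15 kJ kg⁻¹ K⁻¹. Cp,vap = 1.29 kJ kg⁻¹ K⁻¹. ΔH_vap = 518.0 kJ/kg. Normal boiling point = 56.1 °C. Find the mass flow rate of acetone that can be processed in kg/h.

Δh = 2.15×(56.1−-15.0) + 518.0 + 1.29×(156−56.1) = 799.74 kJ/kg
Q = 6960 kJ/min = 116 kJ/s = 417600 kJ/h
ṁ = Q/Δh = 417600 / 799.74 = 522.17 kg/h

ṁ = 522 kg/h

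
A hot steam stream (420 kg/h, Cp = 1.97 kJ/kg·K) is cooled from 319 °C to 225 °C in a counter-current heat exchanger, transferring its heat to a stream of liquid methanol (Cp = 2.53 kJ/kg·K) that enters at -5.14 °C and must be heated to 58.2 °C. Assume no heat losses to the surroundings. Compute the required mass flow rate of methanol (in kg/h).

Heat released by hot stream: Q = 420 × 1.97 × (319 − 225) = 77776 kJ/h
Energy balance on cold side (adiabatic exchanger): Q = ṁ_c·Cp_c·(T_c,out − T_c,in)
ṁ_c = 77776 / [2.53 × (58.2 − -5.14)] = 485.34 kg/h

ṁ_c = 485 kg/h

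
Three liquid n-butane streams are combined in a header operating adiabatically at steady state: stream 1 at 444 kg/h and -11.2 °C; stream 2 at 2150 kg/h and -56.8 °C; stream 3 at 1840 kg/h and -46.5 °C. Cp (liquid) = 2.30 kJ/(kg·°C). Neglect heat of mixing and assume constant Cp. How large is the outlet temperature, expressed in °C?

T_out = -48.0 °C

Energy balance with Q = 0: Σ ṁᵢCp,ᵢ(T_out − Tᵢ) = 0
Σ ṁᵢCp,ᵢTᵢ = 444×2.30×-11.2 + 2150×2.30×-56.8 + 1840×2.30×-46.5 = -489100
Σ ṁᵢCp,ᵢ = 444×2.30 + 2150×2.30 + 1840×2.30 = 10198
T_out = -489100 / 10198 = -47.96 °C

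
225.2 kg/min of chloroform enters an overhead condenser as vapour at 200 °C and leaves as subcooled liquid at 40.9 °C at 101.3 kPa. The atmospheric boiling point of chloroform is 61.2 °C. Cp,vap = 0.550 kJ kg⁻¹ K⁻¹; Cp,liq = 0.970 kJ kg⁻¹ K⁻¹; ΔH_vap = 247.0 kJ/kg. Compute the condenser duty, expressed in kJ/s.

vapour 200→61.2 °C: -76.34 kJ/kg
condensation at 61.2 °C: -247 kJ/kg
liquid 61.2→40.9 °C: -19.691 kJ/kg
Δh = -76.34 + -247 + -19.691 = -343.03 kJ/kg
Q = ṁ·Δh = 225.2 kg/min × -343.03 kJ/kg = -77251 kJ/min
|Q| = 1287.5 kW

Q_c = 1290 kJ/s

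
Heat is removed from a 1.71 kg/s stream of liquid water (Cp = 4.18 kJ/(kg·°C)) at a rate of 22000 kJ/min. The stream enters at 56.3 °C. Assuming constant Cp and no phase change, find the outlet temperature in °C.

Q = 22000 kJ/min = 366.67 kJ/s
ΔT = Q/(ṁ·Cp) = 366.67/(1.71×4.18) = 51.298 K
T_out = 56.3 − 51.298 = 5.0022 °C

T_out = 5.00 °C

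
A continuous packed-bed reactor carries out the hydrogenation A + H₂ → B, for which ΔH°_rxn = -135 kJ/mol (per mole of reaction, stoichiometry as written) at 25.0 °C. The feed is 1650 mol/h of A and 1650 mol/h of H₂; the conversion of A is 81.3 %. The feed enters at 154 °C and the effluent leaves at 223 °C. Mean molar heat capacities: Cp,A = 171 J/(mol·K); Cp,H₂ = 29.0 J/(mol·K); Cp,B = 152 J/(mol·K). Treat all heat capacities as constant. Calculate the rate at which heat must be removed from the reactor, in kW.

Q_out = 47.5 kW

Extent of reaction ξ = 0.813 × 1650 = 1341.4 mol/h
Reaction term: ξ·ΔH°_rxn = 1341.4 × -135 = -181100 kJ/h
Sensible, feed 154→25 °C: -42570 kJ/h
Outlet flows (mol/h): A 308.55, H₂ 308.55, B 1341.4
Sensible, products 25→223 °C: 52591 kJ/h
Q = ΔH = -171070 kJ/h = -47.521 kW
Heat removed = 47.521 kW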